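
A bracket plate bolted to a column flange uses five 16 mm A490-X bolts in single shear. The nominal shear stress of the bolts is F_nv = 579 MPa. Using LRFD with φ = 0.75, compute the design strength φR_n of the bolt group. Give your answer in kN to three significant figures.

A_b = π × 16² / 4 = 201.1 mm².
R_n = F_nv · A_b · n · n_s = 579 × 201.1 × 5 × 1 / 1000 = 582.1 kN.
Design strength φR_n = 0.75 × 582.1 = 437 kN.

437 kN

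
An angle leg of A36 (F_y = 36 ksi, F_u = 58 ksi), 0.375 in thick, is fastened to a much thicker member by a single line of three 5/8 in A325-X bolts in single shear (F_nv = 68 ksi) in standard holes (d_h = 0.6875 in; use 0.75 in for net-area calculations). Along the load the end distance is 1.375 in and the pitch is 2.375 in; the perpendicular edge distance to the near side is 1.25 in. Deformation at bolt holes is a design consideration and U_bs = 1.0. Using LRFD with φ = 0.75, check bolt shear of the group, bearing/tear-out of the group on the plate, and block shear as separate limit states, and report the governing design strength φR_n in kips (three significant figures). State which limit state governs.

46.9 kips (bolt shear governs)

Bolt shear: A_b = π·0.625²/4 = 0.3068 in²; R_n = 68 × 0.3068 × 3 × 1 = 62.59 kips → 0.75 × 62.59 = 46.9 kips.
Bearing: edge l_c = 1.031, r_n = 26.92 kips; interior l_c = 1.688, r_n = 32.62 kips; R_n = 26.92 + 2·32.62 = 92.17 kips → 69.1 kips.
Block shear: A_gv = 2.297, A_nv = 1.594, A_nt = 0.3281 in²; R_n = min(0.6F_uA_nv, 0.6F_yA_gv) + U_bs·F_u·A_nt = 68.64 kips → 51.5 kips.
Bolt shear governs: 46.9 kips.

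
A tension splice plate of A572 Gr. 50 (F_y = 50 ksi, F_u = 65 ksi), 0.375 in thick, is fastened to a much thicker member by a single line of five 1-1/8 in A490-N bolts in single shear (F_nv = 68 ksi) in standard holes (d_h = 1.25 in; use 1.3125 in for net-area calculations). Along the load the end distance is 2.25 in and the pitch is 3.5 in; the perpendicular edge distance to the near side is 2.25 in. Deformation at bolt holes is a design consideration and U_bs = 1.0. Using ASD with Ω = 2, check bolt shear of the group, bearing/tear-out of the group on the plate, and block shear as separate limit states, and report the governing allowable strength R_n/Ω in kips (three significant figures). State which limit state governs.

95.1 kips (block shear governs)

Bolt shear: A_b = π·1.125²/4 = 0.994 in²; R_n = 68 × 0.994 × 5 × 1 = 338 kips → 338 / 2 = 169 kips.
Bearing: edge l_c = 1.625, r_n = 47.53 kips; interior l_c = 2.25, r_n = 65.81 kips; R_n = 47.53 + 4·65.81 = 310.8 kips → 155 kips.
Block shear: A_gv = 6.094, A_nv = 3.879, A_nt = 0.5977 in²; R_n = min(0.6F_uA_nv, 0.6F_yA_gv) + U_bs·F_u·A_nt = 190.1 kips → 95.1 kips.
Block shear governs: 95.1 kips.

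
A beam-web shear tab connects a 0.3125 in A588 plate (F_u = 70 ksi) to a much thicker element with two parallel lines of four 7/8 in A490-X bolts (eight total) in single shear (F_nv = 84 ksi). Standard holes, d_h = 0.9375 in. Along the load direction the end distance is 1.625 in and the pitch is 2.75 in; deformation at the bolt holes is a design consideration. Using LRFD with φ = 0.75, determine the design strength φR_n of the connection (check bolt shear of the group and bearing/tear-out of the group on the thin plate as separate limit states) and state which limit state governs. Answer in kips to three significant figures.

252 kips (bearing governs)

Bolt shear: A_b = π·0.875²/4 = 0.6013 in²; R_n = 84 × 0.6013 × 8 × 1 = 404.1 kips → 0.75 × 404.1 = 303 kips.
Bearing (1.2 l_c t F_u ≤ 2.4 d t F_u): upper limit = 2.4·0.875·0.3125·70 = 45.94 kips.
  Edge l_c = 1.625 − 0.9375/2 = 1.156 → r_n = 30.35 kips; interior l_c = 2.75 − 0.9375 = 1.812 → r_n = 45.94 kips.
  R_n,bearing = 2·30.35 + 6·45.94 = 336.3 kips → 0.75 × 336.3 = 252 kips.
Bearing governs: 252 kips.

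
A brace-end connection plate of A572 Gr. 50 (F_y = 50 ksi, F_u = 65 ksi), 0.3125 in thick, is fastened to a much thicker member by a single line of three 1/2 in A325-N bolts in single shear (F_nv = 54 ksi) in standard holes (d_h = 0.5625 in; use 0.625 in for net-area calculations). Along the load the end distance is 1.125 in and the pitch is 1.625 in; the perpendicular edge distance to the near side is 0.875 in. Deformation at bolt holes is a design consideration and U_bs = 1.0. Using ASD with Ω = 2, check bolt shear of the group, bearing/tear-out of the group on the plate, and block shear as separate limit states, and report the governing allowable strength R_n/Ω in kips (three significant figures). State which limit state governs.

Bolt shear: A_b = π·0.5²/4 = 0.1963 in²; R_n = 54 × 0.1963 × 3 × 1 = 31.81 kips → 31.81 / 2 = 15.9 kips.
Bearing: edge l_c = 0.8438, r_n = 20.57 kips; interior l_c = 1.062, r_n = 24.38 kips; R_n = 20.57 + 2·24.38 = 69.32 kips → 34.7 kips.
Block shear: A_gv = 1.367, A_nv = 0.8789, A_nt = 0.1758 in²; R_n = min(0.6F_uA_nv, 0.6F_yA_gv) + U_bs·F_u·A_nt = 45.7 kips → 22.9 kips.
Bolt shear governs: 15.9 kips.

15.9 kips (bolt shear governs)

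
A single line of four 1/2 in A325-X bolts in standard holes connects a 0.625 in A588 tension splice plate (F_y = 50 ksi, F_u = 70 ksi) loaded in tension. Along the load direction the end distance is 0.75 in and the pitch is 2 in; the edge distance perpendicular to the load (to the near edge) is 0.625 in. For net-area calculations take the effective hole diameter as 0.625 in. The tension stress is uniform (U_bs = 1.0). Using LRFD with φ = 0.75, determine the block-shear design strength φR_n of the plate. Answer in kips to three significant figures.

Shear plane L_v = 0.75 + 3·2 = 6.75 in; A_gv = 6.75 × 0.625 = 4.219 in².
A_nv = (6.75 − 3.5·0.625) × 0.625 = 2.852 in².
A_nt = (0.625 − 0.5·0.625) × 0.625 = 0.1953 in².
0.6 F_u A_nv = 119.8 kips; 0.6 F_y A_gv = 126.6 kips → shear rupture governs the shear term.
R_n = 119.8 + 1.0 × 70 × 0.1953 = 133.4 kips.
Design strength φR_n = 0.75 × 133.4 = 100 kips.

100 kips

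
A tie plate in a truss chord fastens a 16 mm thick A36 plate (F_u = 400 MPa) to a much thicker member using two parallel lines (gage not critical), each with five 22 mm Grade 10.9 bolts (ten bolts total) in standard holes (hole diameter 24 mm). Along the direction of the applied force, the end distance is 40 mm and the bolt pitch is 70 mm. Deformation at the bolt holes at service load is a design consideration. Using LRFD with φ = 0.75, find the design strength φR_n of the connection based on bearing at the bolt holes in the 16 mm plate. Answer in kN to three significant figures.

2350 kN

Per bolt r_n = 1.2 l_c t F_u ≤ 2.4 d t F_u; upper limit = 2.4 × 22 × 16 × 400 / 1000 = 337.9 kN.
Edge bolt: l_c = 40 − 24/2 = 28 mm → 1.2 × 28 × 16 × 400 / 1000 = 215 → r_n = 215 kN.
Interior bolts: l_c = 70 − 24 = 46 mm → 1.2 × 46 × 16 × 400 / 1000 = 353.3 → r_n = 337.9 kN.
R_n = 2 × 215 + 8 × 337.9 = 3133 kN.
Design strength φR_n = 0.75 × 3133 = 2350 kN.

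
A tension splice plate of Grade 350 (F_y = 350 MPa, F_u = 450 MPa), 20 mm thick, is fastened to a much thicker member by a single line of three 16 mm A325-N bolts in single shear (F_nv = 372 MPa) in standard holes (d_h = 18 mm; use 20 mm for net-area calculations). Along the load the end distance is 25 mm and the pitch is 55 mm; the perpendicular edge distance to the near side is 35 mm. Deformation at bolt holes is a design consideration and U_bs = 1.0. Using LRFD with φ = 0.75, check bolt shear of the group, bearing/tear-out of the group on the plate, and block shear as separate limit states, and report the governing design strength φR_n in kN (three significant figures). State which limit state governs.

168 kN (bolt shear governs)

Bolt shear: A_b = π·16²/4 = 201.1 mm²; R_n = 372 × 201.1 × 3 × 1 / 1000 = 224.4 kN → 0.75 × 224.4 = 168 kN.
Bearing: edge l_c = 16, r_n = 172.8 kN; interior l_c = 37, r_n = 345.6 kN; R_n = 172.8 + 2·345.6 = 864 kN → 648 kN.
Block shear: A_gv = 2700, A_nv = 1700, A_nt = 500 mm²; R_n = min(0.6F_uA_nv, 0.6F_yA_gv) + U_bs·F_u·A_nt = 684 kN → 513 kN.
Bolt shear governs: 168 kN.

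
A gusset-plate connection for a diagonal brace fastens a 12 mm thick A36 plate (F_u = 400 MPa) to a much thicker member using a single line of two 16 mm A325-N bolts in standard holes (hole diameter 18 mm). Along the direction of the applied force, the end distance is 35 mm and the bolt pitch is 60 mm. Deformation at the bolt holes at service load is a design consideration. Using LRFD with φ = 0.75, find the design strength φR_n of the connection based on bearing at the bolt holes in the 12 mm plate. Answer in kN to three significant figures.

Per bolt r_n = 1.2 l_c t F_u ≤ 2.4 d t F_u; upper limit = 2.4 × 16 × 12 × 400 / 1000 = 184.3 kN.
Edge bolt: l_c = 35 − 18/2 = 26 mm → 1.2 × 26 × 12 × 400 / 1000 = 149.8 → r_n = 149.8 kN.
Interior bolts: l_c = 60 − 18 = 42 mm → 1.2 × 42 × 12 × 400 / 1000 = 241.9 → r_n = 184.3 kN.
R_n = 1 × 149.8 + 1 × 184.3 = 334.1 kN.
Design strength φR_n = 0.75 × 334.1 = 251 kN.

251 kN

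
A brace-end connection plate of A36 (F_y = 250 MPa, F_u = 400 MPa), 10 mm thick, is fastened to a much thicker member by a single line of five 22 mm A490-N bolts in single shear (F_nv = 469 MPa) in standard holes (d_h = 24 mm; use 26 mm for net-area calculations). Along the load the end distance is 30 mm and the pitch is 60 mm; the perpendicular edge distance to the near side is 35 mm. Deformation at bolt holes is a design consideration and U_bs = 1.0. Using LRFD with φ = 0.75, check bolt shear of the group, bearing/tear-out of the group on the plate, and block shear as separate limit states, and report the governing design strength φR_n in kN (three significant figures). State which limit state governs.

Bolt shear: A_b = π·22²/4 = 380.1 mm²; R_n = 469 × 380.1 × 5 × 1 / 1000 = 891.4 kN → 0.75 × 891.4 = 669 kN.
Bearing: edge l_c = 18, r_n = 86.4 kN; interior l_c = 36, r_n = 172.8 kN; R_n = 86.4 + 4·172.8 = 777.6 kN → 583 kN.
Block shear: A_gv = 2700, A_nv = 1530, A_nt = 220 mm²; R_n = min(0.6F_uA_nv, 0.6F_yA_gv) + U_bs·F_u·A_nt = 455.2 kN → 341 kN.
Block shear governs: 341 kN.

341 kN (block shear governs)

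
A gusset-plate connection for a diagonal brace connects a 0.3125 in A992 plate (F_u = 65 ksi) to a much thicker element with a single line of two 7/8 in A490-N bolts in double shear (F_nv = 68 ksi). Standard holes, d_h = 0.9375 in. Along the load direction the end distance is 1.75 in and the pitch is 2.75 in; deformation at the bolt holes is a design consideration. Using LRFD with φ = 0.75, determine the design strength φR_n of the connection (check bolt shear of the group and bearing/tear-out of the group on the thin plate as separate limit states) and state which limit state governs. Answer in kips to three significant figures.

Bolt shear: A_b = π·0.875²/4 = 0.6013 in²; R_n = 68 × 0.6013 × 2 × 2 = 163.6 kips → 0.75 × 163.6 = 123 kips.
Bearing (1.2 l_c t F_u ≤ 2.4 d t F_u): upper limit = 2.4·0.875·0.3125·65 = 42.66 kips.
  Edge l_c = 1.75 − 0.9375/2 = 1.281 → r_n = 31.23 kips; interior l_c = 2.75 − 0.9375 = 1.812 → r_n = 42.66 kips.
  R_n,bearing = 1·31.23 + 1·42.66 = 73.89 kips → 0.75 × 73.89 = 55.4 kips.
Bearing governs: 55.4 kips.

55.4 kips (bearing governs)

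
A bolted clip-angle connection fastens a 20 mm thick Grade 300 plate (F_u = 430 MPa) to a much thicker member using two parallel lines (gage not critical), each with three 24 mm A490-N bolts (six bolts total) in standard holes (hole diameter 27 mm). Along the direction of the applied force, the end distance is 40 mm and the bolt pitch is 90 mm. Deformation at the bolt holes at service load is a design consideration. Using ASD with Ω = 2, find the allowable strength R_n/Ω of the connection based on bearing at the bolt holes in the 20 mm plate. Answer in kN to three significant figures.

Per bolt r_n = 1.2 l_c t F_u ≤ 2.4 d t F_u; upper limit = 2.4 × 24 × 20 × 430 / 1000 = 495.4 kN.
Edge bolt: l_c = 40 − 27/2 = 26.5 mm → 1.2 × 26.5 × 20 × 430 / 1000 = 273.5 → r_n = 273.5 kN.
Interior bolts: l_c = 90 − 27 = 63 mm → 1.2 × 63 × 20 × 430 / 1000 = 650.2 → r_n = 495.4 kN.
R_n = 2 × 273.5 + 4 × 495.4 = 2528 kN.
Allowable strength R_n/Ω = 2528 / 2 = 1260 kN.

1260 kN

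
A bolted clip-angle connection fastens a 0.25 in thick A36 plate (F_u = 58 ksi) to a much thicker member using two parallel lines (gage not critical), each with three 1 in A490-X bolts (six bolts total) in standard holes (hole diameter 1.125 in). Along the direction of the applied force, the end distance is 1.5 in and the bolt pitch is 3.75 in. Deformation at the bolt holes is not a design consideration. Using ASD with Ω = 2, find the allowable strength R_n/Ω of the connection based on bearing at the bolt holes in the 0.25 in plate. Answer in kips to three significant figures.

Per bolt r_n = 1.5 l_c t F_u ≤ 3.0 d t F_u; upper limit = 3.0 × 1 × 0.25 × 58 = 43.5 kips.
Edge bolt: l_c = 1.5 − 1.125/2 = 0.9375 in → 1.5 × 0.9375 × 0.25 × 58 = 20.39 → r_n = 20.39 kips.
Interior bolts: l_c = 3.75 − 1.125 = 2.625 in → 1.5 × 2.625 × 0.25 × 58 = 57.09 → r_n = 43.5 kips.
R_n = 2 × 20.39 + 4 × 43.5 = 214.8 kips.
Allowable strength R_n/Ω = 214.8 / 2 = 107 kips.

107 kips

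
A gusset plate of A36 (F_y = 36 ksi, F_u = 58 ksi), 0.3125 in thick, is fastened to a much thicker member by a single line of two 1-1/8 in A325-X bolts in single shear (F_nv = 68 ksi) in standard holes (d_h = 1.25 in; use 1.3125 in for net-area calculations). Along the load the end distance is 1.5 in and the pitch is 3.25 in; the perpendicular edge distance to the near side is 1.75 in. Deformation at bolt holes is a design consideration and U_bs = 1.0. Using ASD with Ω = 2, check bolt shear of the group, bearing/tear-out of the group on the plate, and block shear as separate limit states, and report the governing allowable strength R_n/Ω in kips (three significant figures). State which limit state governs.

Bolt shear: A_b = π·1.125²/4 = 0.994 in²; R_n = 68 × 0.994 × 2 × 1 = 135.2 kips → 135.2 / 2 = 67.6 kips.
Bearing: edge l_c = 0.875, r_n = 19.03 kips; interior l_c = 2, r_n = 43.5 kips; R_n = 19.03 + 1·43.5 = 62.53 kips → 31.3 kips.
Block shear: A_gv = 1.484, A_nv = 0.8691, A_nt = 0.3418 in²; R_n = min(0.6F_uA_nv, 0.6F_yA_gv) + U_bs·F_u·A_nt = 50.07 kips → 25 kips.
Block shear governs: 25 kips.

25 kips (block shear governs)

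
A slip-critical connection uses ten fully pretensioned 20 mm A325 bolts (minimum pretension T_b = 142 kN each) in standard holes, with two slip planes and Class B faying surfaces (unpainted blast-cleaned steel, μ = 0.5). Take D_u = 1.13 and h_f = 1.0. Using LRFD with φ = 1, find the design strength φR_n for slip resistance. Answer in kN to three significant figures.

1600 kN

R_n = μ · D_u · h_f · T_b · n_s · n_b = 0.5 × 1.13 × 1.0 × 142 × 2 × 10 = 1605 kN.
Design strength φR_n = 1 × 1605 = 1600 kN.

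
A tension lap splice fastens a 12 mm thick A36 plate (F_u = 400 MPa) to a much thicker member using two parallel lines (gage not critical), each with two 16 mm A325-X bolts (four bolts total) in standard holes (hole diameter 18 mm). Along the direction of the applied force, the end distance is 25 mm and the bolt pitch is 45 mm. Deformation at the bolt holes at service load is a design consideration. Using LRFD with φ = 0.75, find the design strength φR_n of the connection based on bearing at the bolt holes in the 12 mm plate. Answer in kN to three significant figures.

372 kN

Per bolt r_n = 1.2 l_c t F_u ≤ 2.4 d t F_u; upper limit = 2.4 × 16 × 12 × 400 / 1000 = 184.3 kN.
Edge bolt: l_c = 25 − 18/2 = 16 mm → 1.2 × 16 × 12 × 400 / 1000 = 92.16 → r_n = 92.16 kN.
Interior bolts: l_c = 45 − 18 = 27 mm → 1.2 × 27 × 12 × 400 / 1000 = 155.5 → r_n = 155.5 kN.
R_n = 2 × 92.16 + 2 × 155.5 = 495.4 kN.
Design strength φR_n = 0.75 × 495.4 = 372 kN.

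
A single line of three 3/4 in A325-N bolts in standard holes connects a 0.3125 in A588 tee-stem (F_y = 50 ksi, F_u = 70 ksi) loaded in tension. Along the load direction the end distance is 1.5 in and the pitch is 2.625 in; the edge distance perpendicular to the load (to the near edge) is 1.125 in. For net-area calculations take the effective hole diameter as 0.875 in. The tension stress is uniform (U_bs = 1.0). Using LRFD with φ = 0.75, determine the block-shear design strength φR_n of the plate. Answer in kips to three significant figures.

Shear plane L_v = 1.5 + 2·2.625 = 6.75 in; A_gv = 6.75 × 0.3125 = 2.109 in².
A_nv = (6.75 − 2.5·0.875) × 0.3125 = 1.426 in².
A_nt = (1.125 − 0.5·0.875) × 0.3125 = 0.2148 in².
0.6 F_u A_nv = 59.88 kips; 0.6 F_y A_gv = 63.28 kips → shear rupture governs the shear term.
R_n = 59.88 + 1.0 × 70 × 0.2148 = 74.92 kips.
Design strength φR_n = 0.75 × 74.92 = 56.2 kips.

56.2 kips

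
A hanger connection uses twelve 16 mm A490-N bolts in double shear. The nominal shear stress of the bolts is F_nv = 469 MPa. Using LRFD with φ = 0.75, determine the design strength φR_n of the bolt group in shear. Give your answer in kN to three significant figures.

1700 kN

A_b = π × 16² / 4 = 201.1 mm².
R_n = F_nv · A_b · n · n_s = 469 × 201.1 × 12 × 2 / 1000 = 2263 kN.
Design strength φR_n = 0.75 × 2263 = 1700 kN.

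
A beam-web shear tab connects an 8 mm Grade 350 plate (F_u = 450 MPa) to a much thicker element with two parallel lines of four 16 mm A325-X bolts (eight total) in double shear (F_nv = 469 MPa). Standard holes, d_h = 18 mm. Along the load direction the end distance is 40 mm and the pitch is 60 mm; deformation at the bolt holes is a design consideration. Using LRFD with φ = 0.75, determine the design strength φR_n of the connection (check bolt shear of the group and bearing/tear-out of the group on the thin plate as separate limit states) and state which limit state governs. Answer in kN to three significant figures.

Bolt shear: A_b = π·16²/4 = 201.1 mm²; R_n = 469 × 201.1 × 8 × 2 / 1000 = 1509 kN → 0.75 × 1509 = 1130 kN.
Bearing (1.2 l_c t F_u ≤ 2.4 d t F_u): upper limit = 2.4·16·8·450 / 1000 = 138.2 kN.
  Edge l_c = 40 − 18/2 = 31 → r_n = 133.9 kN; interior l_c = 60 − 18 = 42 → r_n = 138.2 kN.
  R_n,bearing = 2·133.9 + 6·138.2 = 1097 kN → 0.75 × 1097 = 823 kN.
Bearing governs: 823 kN.

823 kN (bearing governs)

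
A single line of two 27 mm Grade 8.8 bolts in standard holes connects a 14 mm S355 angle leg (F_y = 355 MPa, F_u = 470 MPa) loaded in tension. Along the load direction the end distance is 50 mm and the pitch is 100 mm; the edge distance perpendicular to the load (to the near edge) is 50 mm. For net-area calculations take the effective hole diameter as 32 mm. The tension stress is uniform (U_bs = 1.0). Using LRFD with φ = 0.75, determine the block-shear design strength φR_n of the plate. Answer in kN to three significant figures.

470 kN

Shear plane L_v = 50 + 1·100 = 150 mm; A_gv = 150 × 14 = 2100 mm².
A_nv = (150 − 1.5·32) × 14 = 1428 mm².
A_nt = (50 − 0.5·32) × 14 = 476 mm².
0.6 F_u A_nv = 402.7 kN; 0.6 F_y A_gv = 447.3 kN → shear rupture governs the shear term.
R_n = 402.7 + 1.0 × 470 × 476 / 1000 = 626.4 kN.
Design strength φR_n = 0.75 × 626.4 = 470 kN.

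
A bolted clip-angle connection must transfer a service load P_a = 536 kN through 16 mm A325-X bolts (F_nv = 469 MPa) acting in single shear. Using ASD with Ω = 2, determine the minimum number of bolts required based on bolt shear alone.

A_b = π·16²/4 = 201.1 mm².
Per-bolt allowable strength R_n/Ω = 469 × 201.1 × 1 / 1000 / 2 = 47.15 kN.
n ≥ 536 / 47.15 = 11.37 → use 12 bolts.

12 bolts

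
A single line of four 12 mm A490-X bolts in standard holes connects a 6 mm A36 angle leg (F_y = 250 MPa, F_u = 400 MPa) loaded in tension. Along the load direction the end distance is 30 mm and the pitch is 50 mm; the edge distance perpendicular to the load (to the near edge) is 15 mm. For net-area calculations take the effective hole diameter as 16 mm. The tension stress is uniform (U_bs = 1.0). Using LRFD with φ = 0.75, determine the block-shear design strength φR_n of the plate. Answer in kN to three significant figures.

134 kN

Shear plane L_v = 30 + 3·50 = 180 mm; A_gv = 180 × 6 = 1080 mm².
A_nv = (180 − 3.5·16) × 6 = 744 mm².
A_nt = (15 − 0.5·16) × 6 = 42 mm².
0.6 F_u A_nv = 178.6 kN; 0.6 F_y A_gv = 162 kN → shear yielding governs the shear term.
R_n = 162 + 1.0 × 400 × 42 / 1000 = 178.8 kN.
Design strength φR_n = 0.75 × 178.8 = 134 kN.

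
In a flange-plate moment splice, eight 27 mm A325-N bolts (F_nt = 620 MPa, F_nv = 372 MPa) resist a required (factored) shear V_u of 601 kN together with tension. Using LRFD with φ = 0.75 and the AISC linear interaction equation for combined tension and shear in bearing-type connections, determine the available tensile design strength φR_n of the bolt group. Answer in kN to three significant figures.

A_b = π·27²/4 = 572.6 mm²; f_rv = 601 × 1000 / (8 × 572.6) = 131.2 MPa.
F'_nt = 1.3 F_nt − (F_nt / φF_nv) f_rv = 1.3·620 − (620/(0.75·372))·131.2 = 514.4 MPa, capped at F_nt → F'_nt = 514.4 MPa.
R_n = F'_nt · A_b · n = 514.4 × 572.6 × 8 / 1000 = 2356 kN.
Design strength φR_n = 0.75 × 2356 = 1770 kN.

1770 kN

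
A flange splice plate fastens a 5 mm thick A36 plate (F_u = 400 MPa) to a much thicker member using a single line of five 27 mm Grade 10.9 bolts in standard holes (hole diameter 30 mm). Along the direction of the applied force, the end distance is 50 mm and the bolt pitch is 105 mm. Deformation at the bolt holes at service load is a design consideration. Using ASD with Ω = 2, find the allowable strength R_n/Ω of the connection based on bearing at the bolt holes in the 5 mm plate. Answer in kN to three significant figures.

301 kN

Per bolt r_n = 1.2 l_c t F_u ≤ 2.4 d t F_u; upper limit = 2.4 × 27 × 5 × 400 / 1000 = 129.6 kN.
Edge bolt: l_c = 50 − 30/2 = 35 mm → 1.2 × 35 × 5 × 400 / 1000 = 84 → r_n = 84 kN.
Interior bolts: l_c = 105 − 30 = 75 mm → 1.2 × 75 × 5 × 400 / 1000 = 180 → r_n = 129.6 kN.
R_n = 1 × 84 + 4 × 129.6 = 602.4 kN.
Allowable strength R_n/Ω = 602.4 / 2 = 301 kN.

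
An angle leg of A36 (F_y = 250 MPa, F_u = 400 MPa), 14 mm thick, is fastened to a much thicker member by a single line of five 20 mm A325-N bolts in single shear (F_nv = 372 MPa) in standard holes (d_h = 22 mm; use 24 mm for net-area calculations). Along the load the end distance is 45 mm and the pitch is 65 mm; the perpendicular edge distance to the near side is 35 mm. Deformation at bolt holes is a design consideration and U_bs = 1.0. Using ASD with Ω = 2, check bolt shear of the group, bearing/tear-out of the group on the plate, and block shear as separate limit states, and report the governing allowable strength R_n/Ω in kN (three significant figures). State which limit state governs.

Bolt shear: A_b = π·20²/4 = 314.2 mm²; R_n = 372 × 314.2 × 5 × 1 / 1000 = 584.3 kN → 584.3 / 2 = 292 kN.
Bearing: edge l_c = 34, r_n = 228.5 kN; interior l_c = 43, r_n = 268.8 kN; R_n = 228.5 + 4·268.8 = 1304 kN → 652 kN.
Block shear: A_gv = 4270, A_nv = 2758, A_nt = 322 mm²; R_n = min(0.6F_uA_nv, 0.6F_yA_gv) + U_bs·F_u·A_nt = 769.3 kN → 385 kN.
Bolt shear governs: 292 kN.

292 kN (bolt shear governs)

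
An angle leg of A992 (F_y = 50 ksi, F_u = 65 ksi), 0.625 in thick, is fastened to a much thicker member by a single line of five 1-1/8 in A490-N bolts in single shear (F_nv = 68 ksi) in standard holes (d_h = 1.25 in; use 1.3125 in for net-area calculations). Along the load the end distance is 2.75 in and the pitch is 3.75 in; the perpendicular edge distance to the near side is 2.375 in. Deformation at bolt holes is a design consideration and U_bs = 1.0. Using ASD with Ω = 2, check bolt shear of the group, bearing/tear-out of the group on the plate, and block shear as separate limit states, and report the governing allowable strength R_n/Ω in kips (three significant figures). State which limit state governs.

169 kips (bolt shear governs)

Bolt shear: A_b = π·1.125²/4 = 0.994 in²; R_n = 68 × 0.994 × 5 × 1 = 338 kips → 338 / 2 = 169 kips.
Bearing: edge l_c = 2.125, r_n = 103.6 kips; interior l_c = 2.5, r_n = 109.7 kips; R_n = 103.6 + 4·109.7 = 542.3 kips → 271 kips.
Block shear: A_gv = 11.09, A_nv = 7.402, A_nt = 1.074 in²; R_n = min(0.6F_uA_nv, 0.6F_yA_gv) + U_bs·F_u·A_nt = 358.5 kips → 179 kips.
Bolt shear governs: 169 kips.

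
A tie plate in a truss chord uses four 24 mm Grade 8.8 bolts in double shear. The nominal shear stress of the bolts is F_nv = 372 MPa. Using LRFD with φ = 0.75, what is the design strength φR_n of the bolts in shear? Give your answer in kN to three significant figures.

1010 kN

A_b = π × 24² / 4 = 452.4 mm².
R_n = F_nv · A_b · n · n_s = 372 × 452.4 × 4 × 2 / 1000 = 1346 kN.
Design strength φR_n = 0.75 × 1346 = 1010 kN.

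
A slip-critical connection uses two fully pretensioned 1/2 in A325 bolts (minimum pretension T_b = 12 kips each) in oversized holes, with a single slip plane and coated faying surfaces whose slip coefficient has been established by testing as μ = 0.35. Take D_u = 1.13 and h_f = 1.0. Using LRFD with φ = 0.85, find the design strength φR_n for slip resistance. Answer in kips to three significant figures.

R_n = μ · D_u · h_f · T_b · n_s · n_b = 0.35 × 1.13 × 1.0 × 12 × 1 × 2 = 9.492 kips.
Design strength φR_n = 0.85 × 9.492 = 8.07 kips.

8.07 kips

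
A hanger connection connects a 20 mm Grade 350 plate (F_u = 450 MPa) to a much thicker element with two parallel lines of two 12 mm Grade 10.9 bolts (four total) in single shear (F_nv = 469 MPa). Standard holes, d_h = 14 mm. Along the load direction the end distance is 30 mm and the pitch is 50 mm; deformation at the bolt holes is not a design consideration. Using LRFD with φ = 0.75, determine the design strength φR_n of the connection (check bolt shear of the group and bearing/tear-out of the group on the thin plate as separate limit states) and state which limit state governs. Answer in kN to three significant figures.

159 kN (bolt shear governs)

Bolt shear: A_b = π·12²/4 = 113.1 mm²; R_n = 469 × 113.1 × 4 × 1 / 1000 = 212.2 kN → 0.75 × 212.2 = 159 kN.
Bearing (1.5 l_c t F_u ≤ 3.0 d t F_u): upper limit = 3.0·12·20·450 / 1000 = 324 kN.
  Edge l_c = 30 − 14/2 = 23 → r_n = 310.5 kN; interior l_c = 50 − 14 = 36 → r_n = 324 kN.
  R_n,bearing = 2·310.5 + 2·324 = 1269 kN → 0.75 × 1269 = 952 kN.
Bolt shear governs: 159 kN.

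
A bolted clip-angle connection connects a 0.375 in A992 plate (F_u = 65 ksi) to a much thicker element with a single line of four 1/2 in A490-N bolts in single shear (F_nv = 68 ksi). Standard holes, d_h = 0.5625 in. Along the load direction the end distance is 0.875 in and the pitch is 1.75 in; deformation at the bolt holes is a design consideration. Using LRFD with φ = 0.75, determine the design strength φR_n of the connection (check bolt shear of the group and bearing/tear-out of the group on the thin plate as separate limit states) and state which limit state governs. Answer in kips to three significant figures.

40.1 kips (bolt shear governs)

Bolt shear: A_b = π·0.5²/4 = 0.1963 in²; R_n = 68 × 0.1963 × 4 × 1 = 53.41 kips → 0.75 × 53.41 = 40.1 kips.
Bearing (1.2 l_c t F_u ≤ 2.4 d t F_u): upper limit = 2.4·0.5·0.375·65 = 29.25 kips.
  Edge l_c = 0.875 − 0.5625/2 = 0.5938 → r_n = 17.37 kips; interior l_c = 1.75 − 0.5625 = 1.188 → r_n = 29.25 kips.
  R_n,bearing = 1·17.37 + 3·29.25 = 105.1 kips → 0.75 × 105.1 = 78.8 kips.
Bolt shear governs: 40.1 kips.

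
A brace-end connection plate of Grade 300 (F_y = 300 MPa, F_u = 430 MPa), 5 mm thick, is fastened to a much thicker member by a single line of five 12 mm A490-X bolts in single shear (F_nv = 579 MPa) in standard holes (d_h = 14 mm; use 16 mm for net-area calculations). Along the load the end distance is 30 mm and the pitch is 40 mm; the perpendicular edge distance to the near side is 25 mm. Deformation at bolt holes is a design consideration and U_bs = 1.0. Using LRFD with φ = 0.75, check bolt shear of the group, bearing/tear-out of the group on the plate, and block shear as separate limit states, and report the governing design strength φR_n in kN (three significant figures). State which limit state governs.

142 kN (block shear governs)

Bolt shear: A_b = π·12²/4 = 113.1 mm²; R_n = 579 × 113.1 × 5 × 1 / 1000 = 327.4 kN → 0.75 × 327.4 = 246 kN.
Bearing: edge l_c = 23, r_n = 59.34 kN; interior l_c = 26, r_n = 61.92 kN; R_n = 59.34 + 4·61.92 = 307 kN → 230 kN.
Block shear: A_gv = 950, A_nv = 590, A_nt = 85 mm²; R_n = min(0.6F_uA_nv, 0.6F_yA_gv) + U_bs·F_u·A_nt = 188.8 kN → 142 kN.
Block shear governs: 142 kN.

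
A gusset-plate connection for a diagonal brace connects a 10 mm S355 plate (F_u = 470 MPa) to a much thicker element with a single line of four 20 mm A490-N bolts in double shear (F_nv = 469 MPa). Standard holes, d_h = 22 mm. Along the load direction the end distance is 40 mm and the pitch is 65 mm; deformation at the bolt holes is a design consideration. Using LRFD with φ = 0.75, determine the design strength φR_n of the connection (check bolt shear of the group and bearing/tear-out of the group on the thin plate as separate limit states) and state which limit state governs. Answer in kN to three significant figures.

Bolt shear: A_b = π·20²/4 = 314.2 mm²; R_n = 469 × 314.2 × 4 × 2 / 1000 = 1179 kN → 0.75 × 1179 = 884 kN.
Bearing (1.2 l_c t F_u ≤ 2.4 d t F_u): upper limit = 2.4·20·10·470 / 1000 = 225.6 kN.
  Edge l_c = 40 − 22/2 = 29 → r_n = 163.6 kN; interior l_c = 65 − 22 = 43 → r_n = 225.6 kN.
  R_n,bearing = 1·163.6 + 3·225.6 = 840.4 kN → 0.75 × 840.4 = 630 kN.
Bearing governs: 630 kN.

630 kN (bearing governs)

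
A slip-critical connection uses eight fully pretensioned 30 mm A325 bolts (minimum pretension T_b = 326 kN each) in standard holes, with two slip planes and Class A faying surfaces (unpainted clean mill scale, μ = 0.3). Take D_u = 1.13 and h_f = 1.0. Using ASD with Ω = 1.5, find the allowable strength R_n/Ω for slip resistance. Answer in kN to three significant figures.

R_n = μ · D_u · h_f · T_b · n_s · n_b = 0.3 × 1.13 × 1.0 × 326 × 2 × 8 = 1768 kN.
Allowable strength R_n/Ω = 1768 / 1.5 = 1180 kN.

1180 kN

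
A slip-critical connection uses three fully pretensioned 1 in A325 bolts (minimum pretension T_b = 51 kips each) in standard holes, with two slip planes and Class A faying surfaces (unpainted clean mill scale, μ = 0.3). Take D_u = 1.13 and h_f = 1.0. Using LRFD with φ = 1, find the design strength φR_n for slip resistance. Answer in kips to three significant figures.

R_n = μ · D_u · h_f · T_b · n_s · n_b = 0.3 × 1.13 × 1.0 × 51 × 2 × 3 = 103.7 kips.
Design strength φR_n = 1 × 103.7 = 104 kips.

104 kips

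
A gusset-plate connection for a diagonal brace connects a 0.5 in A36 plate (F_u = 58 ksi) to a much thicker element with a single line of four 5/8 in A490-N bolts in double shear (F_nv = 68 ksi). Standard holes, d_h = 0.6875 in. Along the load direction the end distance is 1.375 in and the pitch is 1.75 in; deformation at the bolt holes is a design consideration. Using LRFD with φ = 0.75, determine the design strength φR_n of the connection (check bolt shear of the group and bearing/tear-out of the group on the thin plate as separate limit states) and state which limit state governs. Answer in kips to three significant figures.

Bolt shear: A_b = π·0.625²/4 = 0.3068 in²; R_n = 68 × 0.3068 × 4 × 2 = 166.9 kips → 0.75 × 166.9 = 125 kips.
Bearing (1.2 l_c t F_u ≤ 2.4 d t F_u): upper limit = 2.4·0.625·0.5·58 = 43.5 kips.
  Edge l_c = 1.375 − 0.6875/2 = 1.031 → r_n = 35.89 kips; interior l_c = 1.75 − 0.6875 = 1.062 → r_n = 36.97 kips.
  R_n,bearing = 1·35.89 + 3·36.97 = 146.8 kips → 0.75 × 146.8 = 110 kips.
Bearing governs: 110 kips.

110 kips (bearing governs)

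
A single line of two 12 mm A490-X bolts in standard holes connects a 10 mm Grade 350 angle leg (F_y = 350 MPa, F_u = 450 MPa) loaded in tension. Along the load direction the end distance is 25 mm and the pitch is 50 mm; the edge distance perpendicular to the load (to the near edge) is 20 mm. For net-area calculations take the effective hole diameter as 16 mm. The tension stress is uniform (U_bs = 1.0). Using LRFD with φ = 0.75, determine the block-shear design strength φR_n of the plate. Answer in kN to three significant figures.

Shear plane L_v = 25 + 1·50 = 75 mm; A_gv = 75 × 10 = 750 mm².
A_nv = (75 − 1.5·16) × 10 = 510 mm².
A_nt = (20 − 0.5·16) × 10 = 120 mm².
0.6 F_u A_nv = 137.7 kN; 0.6 F_y A_gv = 157.5 kN → shear rupture governs the shear term.
R_n = 137.7 + 1.0 × 450 × 120 / 1000 = 191.7 kN.
Design strength φR_n = 0.75 × 191.7 = 144 kN.

144 kN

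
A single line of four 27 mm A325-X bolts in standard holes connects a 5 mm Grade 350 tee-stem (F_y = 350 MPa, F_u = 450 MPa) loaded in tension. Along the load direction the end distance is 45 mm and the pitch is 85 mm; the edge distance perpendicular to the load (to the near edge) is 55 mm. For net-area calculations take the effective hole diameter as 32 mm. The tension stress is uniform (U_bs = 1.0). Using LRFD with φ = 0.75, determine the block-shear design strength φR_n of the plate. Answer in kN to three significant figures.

Shear plane L_v = 45 + 3·85 = 300 mm; A_gv = 300 × 5 = 1500 mm².
A_nv = (300 − 3.5·32) × 5 = 940 mm².
A_nt = (55 − 0.5·32) × 5 = 195 mm².
0.6 F_u A_nv = 253.8 kN; 0.6 F_y A_gv = 315 kN → shear rupture governs the shear term.
R_n = 253.8 + 1.0 × 450 × 195 / 1000 = 341.6 kN.
Design strength φR_n = 0.75 × 341.6 = 256 kN.

256 kN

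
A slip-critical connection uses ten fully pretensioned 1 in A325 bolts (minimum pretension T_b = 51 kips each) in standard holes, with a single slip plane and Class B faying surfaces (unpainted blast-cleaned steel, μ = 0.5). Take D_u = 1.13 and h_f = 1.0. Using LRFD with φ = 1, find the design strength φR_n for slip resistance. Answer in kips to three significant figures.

288 kips

R_n = μ · D_u · h_f · T_b · n_s · n_b = 0.5 × 1.13 × 1.0 × 51 × 1 × 10 = 288.1 kips.
Design strength φR_n = 1 × 288.1 = 288 kips.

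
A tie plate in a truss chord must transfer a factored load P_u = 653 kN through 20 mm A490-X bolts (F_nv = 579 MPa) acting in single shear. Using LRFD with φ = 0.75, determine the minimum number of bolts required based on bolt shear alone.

5 bolts

A_b = π·20²/4 = 314.2 mm².
Per-bolt design strength φR_n = 0.75 × 579 × 314.2 × 1 / 1000 = 136.4 kN.
n ≥ 653 / 136.4 = 4.787 → use 5 bolts.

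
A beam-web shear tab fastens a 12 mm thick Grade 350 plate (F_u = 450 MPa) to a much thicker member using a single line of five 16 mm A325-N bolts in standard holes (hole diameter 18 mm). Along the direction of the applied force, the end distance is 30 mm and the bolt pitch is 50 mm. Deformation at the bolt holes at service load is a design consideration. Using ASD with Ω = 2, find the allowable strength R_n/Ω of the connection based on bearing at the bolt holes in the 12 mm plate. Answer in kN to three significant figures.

483 kN

Per bolt r_n = 1.2 l_c t F_u ≤ 2.4 d t F_u; upper limit = 2.4 × 16 × 12 × 450 / 1000 = 207.4 kN.
Edge bolt: l_c = 30 − 18/2 = 21 mm → 1.2 × 21 × 12 × 450 / 1000 = 136.1 → r_n = 136.1 kN.
Interior bolts: l_c = 50 − 18 = 32 mm → 1.2 × 32 × 12 × 450 / 1000 = 207.4 → r_n = 207.4 kN.
R_n = 1 × 136.1 + 4 × 207.4 = 965.5 kN.
Allowable strength R_n/Ω = 965.5 / 2 = 483 kN.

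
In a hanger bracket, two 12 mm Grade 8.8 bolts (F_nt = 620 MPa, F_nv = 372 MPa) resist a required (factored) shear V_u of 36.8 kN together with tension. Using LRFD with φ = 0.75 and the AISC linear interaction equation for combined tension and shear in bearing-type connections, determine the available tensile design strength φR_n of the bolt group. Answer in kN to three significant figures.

A_b = π·12²/4 = 113.1 mm²; f_rv = 36.8 × 1000 / (2 × 113.1) = 162.7 MPa.
F'_nt = 1.3 F_nt − (F_nt / φF_nv) f_rv = 1.3·620 − (620/(0.75·372))·162.7 = 444.5 MPa, capped at F_nt → F'_nt = 444.5 MPa.
R_n = F'_nt · A_b · n = 444.5 × 113.1 × 2 / 1000 = 100.5 kN.
Design strength φR_n = 0.75 × 100.5 = 75.4 kN.

75.4 kN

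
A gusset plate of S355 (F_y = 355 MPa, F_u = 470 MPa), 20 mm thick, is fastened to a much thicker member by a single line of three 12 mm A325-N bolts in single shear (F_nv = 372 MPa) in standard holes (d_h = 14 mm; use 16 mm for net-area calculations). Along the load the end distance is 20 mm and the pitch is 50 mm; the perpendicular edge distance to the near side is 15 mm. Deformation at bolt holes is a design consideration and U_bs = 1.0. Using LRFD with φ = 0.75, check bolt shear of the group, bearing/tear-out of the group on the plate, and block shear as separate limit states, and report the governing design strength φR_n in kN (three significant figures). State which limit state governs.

94.7 kN (bolt shear governs)

Bolt shear: A_b = π·12²/4 = 113.1 mm²; R_n = 372 × 113.1 × 3 × 1 / 1000 = 126.2 kN → 0.75 × 126.2 = 94.7 kN.
Bearing: edge l_c = 13, r_n = 146.6 kN; interior l_c = 36, r_n = 270.7 kN; R_n = 146.6 + 2·270.7 = 688.1 kN → 516 kN.
Block shear: A_gv = 2400, A_nv = 1600, A_nt = 140 mm²; R_n = min(0.6F_uA_nv, 0.6F_yA_gv) + U_bs·F_u·A_nt = 517 kN → 388 kN.
Bolt shear governs: 94.7 kN.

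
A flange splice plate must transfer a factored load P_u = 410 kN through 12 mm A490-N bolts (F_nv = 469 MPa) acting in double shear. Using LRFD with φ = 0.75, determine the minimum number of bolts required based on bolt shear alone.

6 bolts

A_b = π·12²/4 = 113.1 mm².
Per-bolt design strength φR_n = 0.75 × 469 × 113.1 × 2 / 1000 = 79.56 kN.
n ≥ 410 / 79.56 = 5.153 → use 6 bolts.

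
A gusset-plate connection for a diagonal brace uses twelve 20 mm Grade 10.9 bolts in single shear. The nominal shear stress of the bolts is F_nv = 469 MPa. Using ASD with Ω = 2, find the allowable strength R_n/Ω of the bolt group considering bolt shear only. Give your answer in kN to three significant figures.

A_b = π × 20² / 4 = 314.2 mm².
R_n = F_nv · A_b · n · n_s = 469 × 314.2 × 12 × 1 / 1000 = 1768 kN.
Allowable strength R_n/Ω = 1768 / 2 = 884 kN.

884 kN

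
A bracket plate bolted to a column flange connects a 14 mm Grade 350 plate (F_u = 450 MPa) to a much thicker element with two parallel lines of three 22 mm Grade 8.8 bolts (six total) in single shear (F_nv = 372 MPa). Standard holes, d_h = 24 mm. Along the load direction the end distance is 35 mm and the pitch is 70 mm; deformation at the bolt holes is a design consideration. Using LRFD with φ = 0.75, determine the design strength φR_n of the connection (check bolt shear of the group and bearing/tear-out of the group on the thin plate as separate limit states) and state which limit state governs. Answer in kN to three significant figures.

Bolt shear: A_b = π·22²/4 = 380.1 mm²; R_n = 372 × 380.1 × 6 × 1 / 1000 = 848.5 kN → 0.75 × 848.5 = 636 kN.
Bearing (1.2 l_c t F_u ≤ 2.4 d t F_u): upper limit = 2.4·22·14·450 / 1000 = 332.6 kN.
  Edge l_c = 35 − 24/2 = 23 → r_n = 173.9 kN; interior l_c = 70 − 24 = 46 → r_n = 332.6 kN.
  R_n,bearing = 2·173.9 + 4·332.6 = 1678 kN → 0.75 × 1678 = 1260 kN.
Bolt shear governs: 636 kN.

636 kN (bolt shear governs)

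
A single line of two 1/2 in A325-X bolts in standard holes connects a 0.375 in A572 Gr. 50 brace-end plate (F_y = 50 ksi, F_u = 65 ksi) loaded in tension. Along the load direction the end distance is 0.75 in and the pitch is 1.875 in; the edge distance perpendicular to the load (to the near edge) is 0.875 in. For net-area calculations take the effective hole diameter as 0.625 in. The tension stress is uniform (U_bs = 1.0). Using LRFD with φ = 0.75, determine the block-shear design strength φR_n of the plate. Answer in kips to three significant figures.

28.8 kips

Shear plane L_v = 0.75 + 1·1.875 = 2.625 in; A_gv = 2.625 × 0.375 = 0.9844 in².
A_nv = (2.625 − 1.5·0.625) × 0.375 = 0.6328 in².
A_nt = (0.875 − 0.5·0.625) × 0.375 = 0.2109 in².
0.6 F_u A_nv = 24.68 kips; 0.6 F_y A_gv = 29.53 kips → shear rupture governs the shear term.
R_n = 24.68 + 1.0 × 65 × 0.2109 = 38.39 kips.
Design strength φR_n = 0.75 × 38.39 = 28.8 kips.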